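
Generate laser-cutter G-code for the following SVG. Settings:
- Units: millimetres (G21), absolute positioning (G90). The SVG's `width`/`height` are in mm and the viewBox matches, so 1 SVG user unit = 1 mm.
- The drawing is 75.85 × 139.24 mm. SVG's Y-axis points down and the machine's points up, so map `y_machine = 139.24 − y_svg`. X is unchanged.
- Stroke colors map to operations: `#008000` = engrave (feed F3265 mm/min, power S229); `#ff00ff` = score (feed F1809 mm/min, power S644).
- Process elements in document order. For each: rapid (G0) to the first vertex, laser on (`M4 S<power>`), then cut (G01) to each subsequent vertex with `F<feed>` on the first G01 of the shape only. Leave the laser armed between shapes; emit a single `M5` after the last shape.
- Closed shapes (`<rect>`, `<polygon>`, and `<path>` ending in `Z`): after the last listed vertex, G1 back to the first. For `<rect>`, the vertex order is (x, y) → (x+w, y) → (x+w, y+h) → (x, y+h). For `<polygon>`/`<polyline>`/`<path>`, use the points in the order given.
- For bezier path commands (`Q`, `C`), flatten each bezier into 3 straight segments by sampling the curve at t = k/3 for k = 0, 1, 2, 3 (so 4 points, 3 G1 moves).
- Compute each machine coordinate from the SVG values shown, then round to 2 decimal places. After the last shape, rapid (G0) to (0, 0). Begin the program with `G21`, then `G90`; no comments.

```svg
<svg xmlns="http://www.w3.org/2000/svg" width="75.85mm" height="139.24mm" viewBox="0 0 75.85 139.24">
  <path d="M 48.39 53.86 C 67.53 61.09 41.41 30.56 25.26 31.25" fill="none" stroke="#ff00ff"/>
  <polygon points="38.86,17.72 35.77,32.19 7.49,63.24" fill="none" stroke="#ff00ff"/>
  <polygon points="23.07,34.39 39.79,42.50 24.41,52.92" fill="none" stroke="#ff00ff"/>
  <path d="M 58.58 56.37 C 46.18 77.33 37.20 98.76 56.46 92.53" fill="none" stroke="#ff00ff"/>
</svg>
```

G21
G90
G0 X48.39 Y85.38
M4 S644
G01 X54.49 Y88.18 F1809
G01 X42.69 Y100.83
G01 X25.26 Y107.99
G0 X38.86 Y121.52
M4 S644
G01 X35.77 Y107.05 F1809
G01 X7.49 Y76.00
G01 X38.86 Y121.52
G0 X23.07 Y104.85
M4 S644
G01 X39.79 Y96.74 F1809
G01 X24.41 Y86.32
G01 X23.07 Y104.85
G0 X58.58 Y82.87
M4 S644
G01 X48.24 Y62.80 F1809
G01 X45.69 Y48.66
G01 X56.46 Y46.71
M5
G0 X0.00 Y0.00

viewBox `0 0 75.85 139.24` with mm width/height → 1 unit = 1 mm. Flip: y_m = 139.24 − y_svg.

**Shape 1** — `<path>` cubic bezier, stroke `#ff00ff` → score (S644, F1809). Control points (SVG): P0=(48.39,53.86), P1=(67.53,61.09), P2=(41.41,30.56), P3=(25.26,31.25); sampled at t=k/3. Machine vertices: (48.39,85.38) → (54.49,88.18) → (42.69,100.83) → (25.26,107.99). Open path.

**Shape 2** — `<polygon>` closed polygon, stroke `#ff00ff` → score (S644, F1809). Machine vertices: (38.86,121.52) → (35.77,107.05) → (7.49,76.00) → (38.86,121.52). Closed: final G1 returns to the first vertex.

**Shape 3** — `<polygon>` regular polygon, stroke `#ff00ff` → score (S644, F1809). Machine vertices: (23.07,104.85) → (39.79,96.74) → (24.41,86.32) → (23.07,104.85). Closed: final G1 returns to the first vertex.

**Shape 4** — `<path>` cubic bezier, stroke `#ff00ff` → score (S644, F1809). Control points (SVG): P0=(58.58,56.37), P1=(46.18,77.33), P2=(37.20,98.76), P3=(56.46,92.53); sampled at t=k/3. Machine vertices: (58.58,82.87) → (48.24,62.80) → (45.69,48.66) → (56.46,46.71). Open path.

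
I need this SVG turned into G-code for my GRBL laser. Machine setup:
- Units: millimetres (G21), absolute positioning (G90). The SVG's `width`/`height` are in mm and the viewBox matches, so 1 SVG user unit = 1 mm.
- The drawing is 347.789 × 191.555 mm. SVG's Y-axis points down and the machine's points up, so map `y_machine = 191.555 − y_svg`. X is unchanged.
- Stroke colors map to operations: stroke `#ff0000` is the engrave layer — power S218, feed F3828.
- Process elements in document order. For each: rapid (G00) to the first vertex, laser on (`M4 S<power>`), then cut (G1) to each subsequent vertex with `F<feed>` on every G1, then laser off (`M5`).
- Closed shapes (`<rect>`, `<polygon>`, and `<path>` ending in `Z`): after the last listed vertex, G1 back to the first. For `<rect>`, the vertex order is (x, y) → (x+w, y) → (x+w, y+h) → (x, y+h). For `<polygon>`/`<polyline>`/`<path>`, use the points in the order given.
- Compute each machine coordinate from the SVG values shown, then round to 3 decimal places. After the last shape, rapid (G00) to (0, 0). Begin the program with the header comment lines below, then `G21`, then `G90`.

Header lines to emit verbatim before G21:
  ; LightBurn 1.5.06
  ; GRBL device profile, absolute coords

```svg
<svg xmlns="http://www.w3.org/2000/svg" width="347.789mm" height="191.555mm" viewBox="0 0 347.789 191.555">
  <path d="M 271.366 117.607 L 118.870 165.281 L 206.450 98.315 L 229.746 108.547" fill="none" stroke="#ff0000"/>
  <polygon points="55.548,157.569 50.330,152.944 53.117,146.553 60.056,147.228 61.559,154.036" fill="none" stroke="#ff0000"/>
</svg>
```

viewBox `0 0 347.789 191.555` with mm width/height → 1 unit = 1 mm. Flip: y_m = 191.555 − y_svg.

**Shape 1** — `<path>` open polyline, stroke `#ff0000` → engrave (S218, F3828). Machine vertices: (271.366,73.948) → (118.870,26.274) → (206.450,93.240) → (229.746,83.008). Open path.

**Shape 2** — `<polygon>` regular polygon, stroke `#ff0000` → engrave (S218, F3828). Machine vertices: (55.548,33.986) → (50.330,38.611) → (53.117,45.002) → (60.056,44.327) → (61.559,37.519) → (55.548,33.986). Closed: final G1 returns to the first vertex.

; LightBurn 1.5.06
; GRBL device profile, absolute coords
G21
G90
G00 X271.366 Y73.948
M4 S218
G1 X118.870 Y26.274 F3828
G1 X206.450 Y93.240 F3828
G1 X229.746 Y83.008 F3828
M5
G00 X55.548 Y33.986
M4 S218
G1 X50.330 Y38.611 F3828
G1 X53.117 Y45.002 F3828
G1 X60.056 Y44.327 F3828
G1 X61.559 Y37.519 F3828
G1 X55.548 Y33.986 F3828
M5
G00 X0.000 Y0.000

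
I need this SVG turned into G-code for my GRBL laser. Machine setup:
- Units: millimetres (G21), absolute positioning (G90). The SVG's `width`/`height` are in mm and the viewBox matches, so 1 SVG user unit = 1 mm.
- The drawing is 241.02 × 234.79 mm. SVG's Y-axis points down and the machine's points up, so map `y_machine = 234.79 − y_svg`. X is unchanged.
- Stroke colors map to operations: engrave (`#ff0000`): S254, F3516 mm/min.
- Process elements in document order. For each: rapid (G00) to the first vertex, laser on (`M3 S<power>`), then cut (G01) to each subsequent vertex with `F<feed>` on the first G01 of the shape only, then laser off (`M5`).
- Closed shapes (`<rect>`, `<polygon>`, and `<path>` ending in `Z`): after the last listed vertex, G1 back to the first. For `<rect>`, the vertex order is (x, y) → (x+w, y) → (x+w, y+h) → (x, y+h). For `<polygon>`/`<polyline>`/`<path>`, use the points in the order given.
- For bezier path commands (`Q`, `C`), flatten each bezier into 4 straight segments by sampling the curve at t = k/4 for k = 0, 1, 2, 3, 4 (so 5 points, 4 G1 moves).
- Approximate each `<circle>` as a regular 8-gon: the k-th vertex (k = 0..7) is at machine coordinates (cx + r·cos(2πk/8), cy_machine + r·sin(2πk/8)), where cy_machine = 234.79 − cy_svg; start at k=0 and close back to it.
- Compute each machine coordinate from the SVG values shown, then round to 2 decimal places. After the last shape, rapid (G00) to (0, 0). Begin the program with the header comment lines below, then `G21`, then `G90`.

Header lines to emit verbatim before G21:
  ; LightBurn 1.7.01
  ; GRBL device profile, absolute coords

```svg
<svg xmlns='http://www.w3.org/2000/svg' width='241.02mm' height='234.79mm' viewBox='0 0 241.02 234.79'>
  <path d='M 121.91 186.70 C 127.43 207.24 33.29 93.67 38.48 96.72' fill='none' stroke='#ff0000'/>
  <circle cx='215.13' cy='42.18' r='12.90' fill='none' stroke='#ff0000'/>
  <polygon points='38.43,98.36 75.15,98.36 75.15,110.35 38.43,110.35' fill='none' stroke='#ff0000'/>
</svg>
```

; LightBurn 1.7.01
; GRBL device profile, absolute coords
G21
G90
G00 X121.91 Y48.09
M3 S254
G01 X110.47 Y53.91 F3516
G01 X80.32 Y86.52
G01 X50.10 Y122.41
G01 X38.48 Y138.07
M5
G00 X228.03 Y192.61
M3 S254
G01 X224.25 Y201.73 F3516
G01 X215.13 Y205.51
G01 X206.01 Y201.73
G01 X202.23 Y192.61
G01 X206.01 Y183.49
G01 X215.13 Y179.71
G01 X224.25 Y183.49
G01 X228.03 Y192.61
M5
G00 X38.43 Y136.43
M3 S254
G01 X75.15 Y136.43 F3516
G01 X75.15 Y124.44
G01 X38.43 Y124.44
G01 X38.43 Y136.43
M5
G00 X0.00 Y0.00

1 u = 1 mm; y_m = 234.79 − y.

[1] `<path>` cubic bezier, #ff0000→engrave S254 F3516: (121.91,48.09) → (110.47,53.91) → (80.32,86.52) → (50.10,122.41) → (38.48,138.07)

[2] `<circle>` circle, #ff0000→engrave S254 F3516: (228.03,192.61) → (224.25,201.73) → (215.13,205.51) → (206.01,201.73) → (202.23,192.61) → (206.01,183.49) → (215.13,179.71) → (224.25,183.49) → (228.03,192.61) (closed)

[3] `<polygon>` rectangle, #ff0000→engrave S254 F3516: (38.43,136.43) → (75.15,136.43) → (75.15,124.44) → (38.43,124.44) → (38.43,136.43) (closed)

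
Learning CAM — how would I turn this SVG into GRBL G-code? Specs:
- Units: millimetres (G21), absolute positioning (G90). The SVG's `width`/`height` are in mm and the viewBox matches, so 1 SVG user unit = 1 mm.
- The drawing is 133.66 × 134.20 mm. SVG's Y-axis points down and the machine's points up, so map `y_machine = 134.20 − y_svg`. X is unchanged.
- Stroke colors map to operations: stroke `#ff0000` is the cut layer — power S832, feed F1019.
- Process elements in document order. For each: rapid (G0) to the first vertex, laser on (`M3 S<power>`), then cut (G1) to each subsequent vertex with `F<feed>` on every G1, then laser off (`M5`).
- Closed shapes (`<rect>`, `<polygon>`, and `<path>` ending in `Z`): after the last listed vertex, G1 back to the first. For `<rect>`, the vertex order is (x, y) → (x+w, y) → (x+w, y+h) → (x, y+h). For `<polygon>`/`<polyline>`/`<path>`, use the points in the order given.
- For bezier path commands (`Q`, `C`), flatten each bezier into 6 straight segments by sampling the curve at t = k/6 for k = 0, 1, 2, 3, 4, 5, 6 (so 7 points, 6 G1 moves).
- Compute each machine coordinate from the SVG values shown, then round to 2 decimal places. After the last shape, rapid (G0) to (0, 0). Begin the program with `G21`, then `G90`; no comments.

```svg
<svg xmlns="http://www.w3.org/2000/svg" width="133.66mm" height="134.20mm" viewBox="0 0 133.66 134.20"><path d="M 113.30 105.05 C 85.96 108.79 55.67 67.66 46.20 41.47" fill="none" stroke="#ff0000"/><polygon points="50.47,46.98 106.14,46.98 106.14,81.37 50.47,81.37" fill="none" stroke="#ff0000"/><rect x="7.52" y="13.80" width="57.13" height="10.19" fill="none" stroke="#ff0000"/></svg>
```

G21
G90
G0 X113.30 Y29.15
M3 S832
G1 X99.49 Y30.74 F1019
G1 X85.86 Y38.15 F1019
G1 X73.05 Y49.72 F1019
G1 X61.73 Y63.78 F1019
G1 X52.56 Y78.67 F1019
G1 X46.20 Y92.73 F1019
M5
G0 X50.47 Y87.22
M3 S832
G1 X106.14 Y87.22 F1019
G1 X106.14 Y52.83 F1019
G1 X50.47 Y52.83 F1019
G1 X50.47 Y87.22 F1019
M5
G0 X7.52 Y120.40
M3 S832
G1 X64.65 Y120.40 F1019
G1 X64.65 Y110.21 F1019
G1 X7.52 Y110.21 F1019
G1 X7.52 Y120.40 F1019
M5
G0 X0.00 Y0.00

1 u = 1 mm; y_m = 134.20 − y.

[1] `<path>` cubic bezier, #ff0000→cut S832 F1019: (113.30,29.15) → (99.49,30.74) → (85.86,38.15) → (73.05,49.72) → (61.73,63.78) → (52.56,78.67) → (46.20,92.73)

[2] `<polygon>` rectangle, #ff0000→cut S832 F1019: (50.47,87.22) → (106.14,87.22) → (106.14,52.83) → (50.47,52.83) → (50.47,87.22) (closed)

[3] `<rect>` rectangle, #ff0000→cut S832 F1019: (7.52,120.40) → (64.65,120.40) → (64.65,110.21) → (7.52,110.21) → (7.52,120.40) (closed)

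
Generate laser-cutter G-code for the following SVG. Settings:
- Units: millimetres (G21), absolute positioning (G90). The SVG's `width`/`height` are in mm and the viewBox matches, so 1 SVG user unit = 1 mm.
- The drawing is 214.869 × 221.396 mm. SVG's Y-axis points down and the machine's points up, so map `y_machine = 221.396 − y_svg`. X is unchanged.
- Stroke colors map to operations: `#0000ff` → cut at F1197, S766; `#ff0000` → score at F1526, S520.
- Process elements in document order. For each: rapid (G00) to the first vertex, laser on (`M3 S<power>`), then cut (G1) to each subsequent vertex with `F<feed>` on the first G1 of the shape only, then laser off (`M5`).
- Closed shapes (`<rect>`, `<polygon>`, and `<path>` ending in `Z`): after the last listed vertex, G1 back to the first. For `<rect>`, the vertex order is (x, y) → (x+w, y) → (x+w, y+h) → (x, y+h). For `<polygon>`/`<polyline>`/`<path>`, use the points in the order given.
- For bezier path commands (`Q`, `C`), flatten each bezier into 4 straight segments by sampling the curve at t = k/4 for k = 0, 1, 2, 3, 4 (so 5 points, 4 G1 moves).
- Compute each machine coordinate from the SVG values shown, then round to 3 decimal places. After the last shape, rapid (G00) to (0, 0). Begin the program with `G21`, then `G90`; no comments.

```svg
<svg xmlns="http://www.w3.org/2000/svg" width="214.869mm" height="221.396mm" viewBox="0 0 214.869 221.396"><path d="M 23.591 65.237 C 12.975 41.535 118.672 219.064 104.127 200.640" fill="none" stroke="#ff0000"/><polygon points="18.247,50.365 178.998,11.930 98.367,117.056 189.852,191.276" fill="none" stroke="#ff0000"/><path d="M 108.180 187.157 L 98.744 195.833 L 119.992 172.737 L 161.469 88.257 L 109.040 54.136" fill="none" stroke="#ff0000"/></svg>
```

1 u = 1 mm; y_m = 221.396 − y.

[1] `<path>` cubic bezier, #ff0000→score S520 F1526: (23.591,156.159) → (33.742,142.411) → (65.332,90.437) → (96.187,37.473) → (104.127,20.756)

[2] `<polygon>` closed polygon, #ff0000→score S520 F1526: (18.247,171.031) → (178.998,209.466) → (98.367,104.340) → (189.852,30.120) → (18.247,171.031) (closed)

[3] `<path>` open polyline, #ff0000→score S520 F1526: (108.180,34.239) → (98.744,25.563) → (119.992,48.659) → (161.469,133.139) → (109.040,167.260)

G21
G90
G00 X23.591 Y156.159
M3 S520
G1 X33.742 Y142.411 F1526
G1 X65.332 Y90.437
G1 X96.187 Y37.473
G1 X104.127 Y20.756
M5
G00 X18.247 Y171.031
M3 S520
G1 X178.998 Y209.466 F1526
G1 X98.367 Y104.340
G1 X189.852 Y30.120
G1 X18.247 Y171.031
M5
G00 X108.180 Y34.239
M3 S520
G1 X98.744 Y25.563 F1526
G1 X119.992 Y48.659
G1 X161.469 Y133.139
G1 X109.040 Y167.260
M5
G00 X0.000 Y0.000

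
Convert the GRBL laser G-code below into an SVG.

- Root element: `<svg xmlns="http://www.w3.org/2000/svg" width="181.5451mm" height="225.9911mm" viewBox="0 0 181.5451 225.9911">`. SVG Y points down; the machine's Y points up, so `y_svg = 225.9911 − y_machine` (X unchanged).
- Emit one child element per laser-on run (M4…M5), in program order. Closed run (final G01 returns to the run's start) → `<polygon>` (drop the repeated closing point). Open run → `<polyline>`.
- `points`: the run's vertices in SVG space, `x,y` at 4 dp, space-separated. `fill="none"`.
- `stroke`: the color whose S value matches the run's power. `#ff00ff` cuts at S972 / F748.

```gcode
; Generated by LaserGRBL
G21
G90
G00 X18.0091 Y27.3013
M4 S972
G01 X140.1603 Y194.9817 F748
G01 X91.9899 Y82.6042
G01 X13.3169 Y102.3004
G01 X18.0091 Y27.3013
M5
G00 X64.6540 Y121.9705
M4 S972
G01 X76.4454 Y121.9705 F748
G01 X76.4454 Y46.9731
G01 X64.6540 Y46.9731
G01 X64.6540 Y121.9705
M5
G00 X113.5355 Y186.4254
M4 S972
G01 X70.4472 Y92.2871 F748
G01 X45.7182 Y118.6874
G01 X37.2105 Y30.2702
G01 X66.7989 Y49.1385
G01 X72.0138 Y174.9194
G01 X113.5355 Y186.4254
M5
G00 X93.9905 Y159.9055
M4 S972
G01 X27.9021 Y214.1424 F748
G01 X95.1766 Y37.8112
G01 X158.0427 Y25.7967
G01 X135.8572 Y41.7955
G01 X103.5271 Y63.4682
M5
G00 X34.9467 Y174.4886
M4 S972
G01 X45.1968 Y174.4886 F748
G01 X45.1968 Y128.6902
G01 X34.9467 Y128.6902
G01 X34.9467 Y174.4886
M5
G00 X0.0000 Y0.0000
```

y_svg = 225.9911 − y_m. Every run uses S972, so all elements get stroke `#ff00ff` (cut).

[1] closed run; points: 18.0091,198.6898 140.1603,31.0094 91.9899,143.3869 13.3169,123.6907

[2] closed run; points: 64.6540,104.0206 76.4454,104.0206 76.4454,179.0180 64.6540,179.0180

[3] closed run; points: 113.5355,39.5657 70.4472,133.7040 45.7182,107.3037 37.2105,195.7209 66.7989,176.8526 72.0138,51.0717

[4] open run; points: 93.9905,66.0856 27.9021,11.8487 95.1766,188.1799 158.0427,200.1944 135.8572,184.1956 103.5271,162.5229

[5] closed run; points: 34.9467,51.5025 45.1968,51.5025 45.1968,97.3009 34.9467,97.3009

<svg xmlns="http://www.w3.org/2000/svg" width="181.5451mm" height="225.9911mm" viewBox="0 0 181.5451 225.9911">
  <polygon points="18.0091,198.6898 140.1603,31.0094 91.9899,143.3869 13.3169,123.6907" fill="none" stroke="#ff00ff"/>
  <polygon points="64.6540,104.0206 76.4454,104.0206 76.4454,179.0180 64.6540,179.0180" fill="none" stroke="#ff00ff"/>
  <polygon points="113.5355,39.5657 70.4472,133.7040 45.7182,107.3037 37.2105,195.7209 66.7989,176.8526 72.0138,51.0717" fill="none" stroke="#ff00ff"/>
  <polyline points="93.9905,66.0856 27.9021,11.8487 95.1766,188.1799 158.0427,200.1944 135.8572,184.1956 103.5271,162.5229" fill="none" stroke="#ff00ff"/>
  <polygon points="34.9467,51.5025 45.1968,51.5025 45.1968,97.3009 34.9467,97.3009" fill="none" stroke="#ff00ff"/>
</svg>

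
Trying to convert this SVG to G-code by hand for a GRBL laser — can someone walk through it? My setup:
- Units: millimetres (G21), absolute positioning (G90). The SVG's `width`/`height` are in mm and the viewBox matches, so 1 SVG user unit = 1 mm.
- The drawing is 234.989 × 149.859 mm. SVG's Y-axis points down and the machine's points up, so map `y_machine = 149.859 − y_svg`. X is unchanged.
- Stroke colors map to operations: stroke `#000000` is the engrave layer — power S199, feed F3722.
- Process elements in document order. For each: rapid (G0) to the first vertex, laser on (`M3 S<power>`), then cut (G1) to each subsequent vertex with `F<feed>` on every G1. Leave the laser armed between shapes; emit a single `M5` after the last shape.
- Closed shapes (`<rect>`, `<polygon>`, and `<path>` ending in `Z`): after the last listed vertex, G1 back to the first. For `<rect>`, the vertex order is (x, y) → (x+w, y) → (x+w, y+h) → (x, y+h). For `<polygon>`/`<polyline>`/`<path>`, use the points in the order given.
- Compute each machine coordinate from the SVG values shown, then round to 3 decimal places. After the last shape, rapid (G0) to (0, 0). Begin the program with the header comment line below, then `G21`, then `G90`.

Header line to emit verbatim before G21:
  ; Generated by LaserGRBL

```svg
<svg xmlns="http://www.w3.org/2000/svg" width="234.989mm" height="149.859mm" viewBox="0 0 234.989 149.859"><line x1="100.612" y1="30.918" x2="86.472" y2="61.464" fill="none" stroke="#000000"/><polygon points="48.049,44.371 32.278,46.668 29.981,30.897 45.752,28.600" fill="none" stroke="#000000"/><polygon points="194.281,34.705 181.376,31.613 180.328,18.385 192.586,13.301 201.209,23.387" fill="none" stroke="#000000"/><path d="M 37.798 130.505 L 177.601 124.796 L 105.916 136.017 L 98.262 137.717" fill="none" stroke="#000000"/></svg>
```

; Generated by LaserGRBL
G21
G90
G0 X100.612 Y118.941
M3 S199
G1 X86.472 Y88.395 F3722
G0 X48.049 Y105.488
M3 S199
G1 X32.278 Y103.191 F3722
G1 X29.981 Y118.962 F3722
G1 X45.752 Y121.259 F3722
G1 X48.049 Y105.488 F3722
G0 X194.281 Y115.154
M3 S199
G1 X181.376 Y118.246 F3722
G1 X180.328 Y131.474 F3722
G1 X192.586 Y136.558 F3722
G1 X201.209 Y126.472 F3722
G1 X194.281 Y115.154 F3722
G0 X37.798 Y19.354
M3 S199
G1 X177.601 Y25.063 F3722
G1 X105.916 Y13.842 F3722
G1 X98.262 Y12.142 F3722
M5
G0 X0.000 Y0.000

1 u = 1 mm; y_m = 149.859 − y.

[1] `<line>` line segment, #000000→engrave S199 F3722: (100.612,118.941) → (86.472,88.395)

[2] `<polygon>` regular polygon, #000000→engrave S199 F3722: (48.049,105.488) → (32.278,103.191) → (29.981,118.962) → (45.752,121.259) → (48.049,105.488) (closed)

[3] `<polygon>` regular polygon, #000000→engrave S199 F3722: (194.281,115.154) → (181.376,118.246) → (180.328,131.474) → (192.586,136.558) → (201.209,126.472) → (194.281,115.154) (closed)

[4] `<path>` open polyline, #000000→engrave S199 F3722: (37.798,19.354) → (177.601,25.063) → (105.916,13.842) → (98.262,12.142)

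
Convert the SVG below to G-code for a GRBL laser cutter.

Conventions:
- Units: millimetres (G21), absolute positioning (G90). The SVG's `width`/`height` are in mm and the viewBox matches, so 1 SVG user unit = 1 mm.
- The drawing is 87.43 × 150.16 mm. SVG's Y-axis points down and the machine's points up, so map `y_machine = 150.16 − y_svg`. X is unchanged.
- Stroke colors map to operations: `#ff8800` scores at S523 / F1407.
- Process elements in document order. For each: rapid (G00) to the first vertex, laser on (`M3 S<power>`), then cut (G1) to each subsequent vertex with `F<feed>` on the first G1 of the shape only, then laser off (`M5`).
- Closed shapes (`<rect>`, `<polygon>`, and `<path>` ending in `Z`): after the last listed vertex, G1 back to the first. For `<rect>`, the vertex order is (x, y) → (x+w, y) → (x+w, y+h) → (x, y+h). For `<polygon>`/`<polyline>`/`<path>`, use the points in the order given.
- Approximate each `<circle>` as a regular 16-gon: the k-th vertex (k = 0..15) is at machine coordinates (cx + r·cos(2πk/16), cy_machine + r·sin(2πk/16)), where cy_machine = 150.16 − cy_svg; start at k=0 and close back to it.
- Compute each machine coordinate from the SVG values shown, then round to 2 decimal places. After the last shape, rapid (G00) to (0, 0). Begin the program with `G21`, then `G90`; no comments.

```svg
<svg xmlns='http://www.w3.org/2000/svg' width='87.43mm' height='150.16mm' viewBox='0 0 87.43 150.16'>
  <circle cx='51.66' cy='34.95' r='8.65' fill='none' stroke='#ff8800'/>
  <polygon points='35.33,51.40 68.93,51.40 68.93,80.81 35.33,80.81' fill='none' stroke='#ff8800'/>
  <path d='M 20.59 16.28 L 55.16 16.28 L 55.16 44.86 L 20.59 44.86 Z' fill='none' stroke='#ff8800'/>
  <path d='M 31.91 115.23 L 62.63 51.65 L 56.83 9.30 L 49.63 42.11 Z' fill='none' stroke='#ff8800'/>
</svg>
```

viewBox `0 0 87.43 150.16` with mm width/height → 1 unit = 1 mm. Flip: y_m = 150.16 − y_svg.

**Shape 1** — `<circle>` circle, stroke `#ff8800` → score (S523, F1407). Machine vertices: (60.31,115.21) → (59.65,118.52) → (57.78,121.33) → (54.97,123.20) → (51.66,123.86) → (48.35,123.20) → (45.54,121.33) → (43.67,118.52) → (43.01,115.21) → (43.67,111.90) → (45.54,109.09) → (48.35,107.22) → (51.66,106.56) → (54.97,107.22) → (57.78,109.09) → (59.65,111.90) → (60.31,115.21). Closed: final G1 returns to the first vertex.

**Shape 2** — `<polygon>` rectangle, stroke `#ff8800` → score (S523, F1407). Machine vertices: (35.33,98.76) → (68.93,98.76) → (68.93,69.35) → (35.33,69.35) → (35.33,98.76). Closed: final G1 returns to the first vertex.

**Shape 3** — `<path>` rectangle, stroke `#ff8800` → score (S523, F1407). Machine vertices: (20.59,133.88) → (55.16,133.88) → (55.16,105.30) → (20.59,105.30) → (20.59,133.88). Closed: final G1 returns to the first vertex.

**Shape 4** — `<path>` closed polygon, stroke `#ff8800` → score (S523, F1407). Machine vertices: (31.91,34.93) → (62.63,98.51) → (56.83,140.86) → (49.63,108.05) → (31.91,34.93). Closed: final G1 returns to the first vertex.

G21
G90
G00 X60.31 Y115.21
M3 S523
G1 X59.65 Y118.52 F1407
G1 X57.78 Y121.33
G1 X54.97 Y123.20
G1 X51.66 Y123.86
G1 X48.35 Y123.20
G1 X45.54 Y121.33
G1 X43.67 Y118.52
G1 X43.01 Y115.21
G1 X43.67 Y111.90
G1 X45.54 Y109.09
G1 X48.35 Y107.22
G1 X51.66 Y106.56
G1 X54.97 Y107.22
G1 X57.78 Y109.09
G1 X59.65 Y111.90
G1 X60.31 Y115.21
M5
G00 X35.33 Y98.76
M3 S523
G1 X68.93 Y98.76 F1407
G1 X68.93 Y69.35
G1 X35.33 Y69.35
G1 X35.33 Y98.76
M5
G00 X20.59 Y133.88
M3 S523
G1 X55.16 Y133.88 F1407
G1 X55.16 Y105.30
G1 X20.59 Y105.30
G1 X20.59 Y133.88
M5
G00 X31.91 Y34.93
M3 S523
G1 X62.63 Y98.51 F1407
G1 X56.83 Y140.86
G1 X49.63 Y108.05
G1 X31.91 Y34.93
M5
G00 X0.00 Y0.00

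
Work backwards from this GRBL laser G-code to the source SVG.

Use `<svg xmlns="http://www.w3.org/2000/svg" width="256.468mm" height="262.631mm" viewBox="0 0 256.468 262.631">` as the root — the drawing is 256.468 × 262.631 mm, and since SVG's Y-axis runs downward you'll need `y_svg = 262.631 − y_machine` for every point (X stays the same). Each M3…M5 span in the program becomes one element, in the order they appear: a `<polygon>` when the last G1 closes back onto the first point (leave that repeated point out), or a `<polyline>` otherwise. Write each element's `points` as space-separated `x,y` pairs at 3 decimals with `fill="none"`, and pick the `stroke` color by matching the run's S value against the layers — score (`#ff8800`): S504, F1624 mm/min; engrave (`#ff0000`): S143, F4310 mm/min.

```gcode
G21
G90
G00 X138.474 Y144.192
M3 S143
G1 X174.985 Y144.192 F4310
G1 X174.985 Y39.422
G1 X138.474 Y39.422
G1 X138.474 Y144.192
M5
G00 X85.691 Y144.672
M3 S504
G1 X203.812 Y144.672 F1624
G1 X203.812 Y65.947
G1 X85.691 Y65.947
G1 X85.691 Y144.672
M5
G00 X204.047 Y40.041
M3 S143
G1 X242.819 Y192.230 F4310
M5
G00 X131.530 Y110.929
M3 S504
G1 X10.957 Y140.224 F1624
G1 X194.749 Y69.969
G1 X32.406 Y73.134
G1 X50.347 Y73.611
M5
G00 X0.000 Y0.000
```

<svg xmlns="http://www.w3.org/2000/svg" width="256.468mm" height="262.631mm" viewBox="0 0 256.468 262.631">
  <polygon points="138.474,118.439 174.985,118.439 174.985,223.209 138.474,223.209" fill="none" stroke="#ff0000"/>
  <polygon points="85.691,117.959 203.812,117.959 203.812,196.684 85.691,196.684" fill="none" stroke="#ff8800"/>
  <polyline points="204.047,222.590 242.819,70.401" fill="none" stroke="#ff0000"/>
  <polyline points="131.530,151.702 10.957,122.407 194.749,192.662 32.406,189.497 50.347,189.020" fill="none" stroke="#ff8800"/>
</svg>

Machine Y-up, SVG Y-down with viewBox height 262.631, so y_svg = 262.631 − y_machine; X carries over.

Run 1: the run's S143 means `#ff0000` (engrave). The run returns to its start, so emit a `<polygon>` with points (Y-flipped): 138.474,118.439 174.985,118.439 174.985,223.209 138.474,223.209.

Run 2: the run's S504 means `#ff8800` (score). The run returns to its start, so emit a `<polygon>` with points (Y-flipped): 85.691,117.959 203.812,117.959 203.812,196.684 85.691,196.684.

Run 3: S143 ⇒ engrave layer `#ff0000`. The run is open, so emit a `<polyline>` with points (Y-flipped): 204.047,222.590 242.819,70.401.

Run 4: the run's S504 means `#ff8800` (score). The run is open, so emit a `<polyline>` with points (Y-flipped): 131.530,151.702 10.957,122.407 194.749,192.662 32.406,189.497 50.347,189.020.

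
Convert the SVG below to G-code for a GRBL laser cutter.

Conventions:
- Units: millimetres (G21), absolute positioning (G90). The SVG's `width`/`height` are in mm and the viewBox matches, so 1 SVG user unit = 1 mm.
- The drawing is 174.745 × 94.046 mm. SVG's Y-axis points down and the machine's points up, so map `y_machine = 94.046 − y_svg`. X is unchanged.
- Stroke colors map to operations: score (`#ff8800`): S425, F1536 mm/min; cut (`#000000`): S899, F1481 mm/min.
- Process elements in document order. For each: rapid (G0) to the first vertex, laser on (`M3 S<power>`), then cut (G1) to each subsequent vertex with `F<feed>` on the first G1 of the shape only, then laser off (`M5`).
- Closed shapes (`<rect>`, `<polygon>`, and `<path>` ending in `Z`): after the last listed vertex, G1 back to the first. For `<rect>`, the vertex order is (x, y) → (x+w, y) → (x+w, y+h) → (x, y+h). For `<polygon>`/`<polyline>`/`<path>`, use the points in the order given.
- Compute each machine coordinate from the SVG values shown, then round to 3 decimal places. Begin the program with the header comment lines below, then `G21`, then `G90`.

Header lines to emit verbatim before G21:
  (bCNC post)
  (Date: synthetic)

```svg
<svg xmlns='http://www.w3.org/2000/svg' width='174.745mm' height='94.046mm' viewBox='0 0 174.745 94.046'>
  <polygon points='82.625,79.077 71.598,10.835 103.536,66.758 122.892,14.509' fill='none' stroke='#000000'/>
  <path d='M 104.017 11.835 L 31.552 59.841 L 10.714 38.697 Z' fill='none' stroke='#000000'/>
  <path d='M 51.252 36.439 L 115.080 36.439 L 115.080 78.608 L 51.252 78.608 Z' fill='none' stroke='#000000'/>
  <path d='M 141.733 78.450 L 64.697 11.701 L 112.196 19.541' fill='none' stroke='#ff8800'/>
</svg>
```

Since the viewBox matches the mm dimensions, user units are millimetres directly. The only transform is the Y-flip y_m = 94.046 − y_svg.

Shape 1 is a closed polygon drawn with `<polygon>`. Its stroke #000000 means cut at S899, F1481. After flipping Y the toolpath is (82.625,14.969) → (71.598,83.211) → (103.536,27.288) → (122.892,79.537) → (82.625,14.969), returning to the start.

Shape 2 is a closed polygon drawn with `<path>`. Its stroke #000000 means cut at S899, F1481. After flipping Y the toolpath is (104.017,82.211) → (31.552,34.205) → (10.714,55.349) → (104.017,82.211), returning to the start.

Shape 3 is a rectangle drawn with `<path>`. Its stroke #000000 means cut at S899, F1481. After flipping Y the toolpath is (51.252,57.607) → (115.080,57.607) → (115.080,15.438) → (51.252,15.438) → (51.252,57.607), returning to the start.

Shape 4 is a open polyline drawn with `<path>`. Its stroke #ff8800 means score at S425, F1536. After flipping Y the toolpath is (141.733,15.596) → (64.697,82.345) → (112.196,74.505).

(bCNC post)
(Date: synthetic)
G21
G90
G0 X82.625 Y14.969
M3 S899
G1 X71.598 Y83.211 F1481
G1 X103.536 Y27.288
G1 X122.892 Y79.537
G1 X82.625 Y14.969
M5
G0 X104.017 Y82.211
M3 S899
G1 X31.552 Y34.205 F1481
G1 X10.714 Y55.349
G1 X104.017 Y82.211
M5
G0 X51.252 Y57.607
M3 S899
G1 X115.080 Y57.607 F1481
G1 X115.080 Y15.438
G1 X51.252 Y15.438
G1 X51.252 Y57.607
M5
G0 X141.733 Y15.596
M3 S425
G1 X64.697 Y82.345 F1536
G1 X112.196 Y74.505
M5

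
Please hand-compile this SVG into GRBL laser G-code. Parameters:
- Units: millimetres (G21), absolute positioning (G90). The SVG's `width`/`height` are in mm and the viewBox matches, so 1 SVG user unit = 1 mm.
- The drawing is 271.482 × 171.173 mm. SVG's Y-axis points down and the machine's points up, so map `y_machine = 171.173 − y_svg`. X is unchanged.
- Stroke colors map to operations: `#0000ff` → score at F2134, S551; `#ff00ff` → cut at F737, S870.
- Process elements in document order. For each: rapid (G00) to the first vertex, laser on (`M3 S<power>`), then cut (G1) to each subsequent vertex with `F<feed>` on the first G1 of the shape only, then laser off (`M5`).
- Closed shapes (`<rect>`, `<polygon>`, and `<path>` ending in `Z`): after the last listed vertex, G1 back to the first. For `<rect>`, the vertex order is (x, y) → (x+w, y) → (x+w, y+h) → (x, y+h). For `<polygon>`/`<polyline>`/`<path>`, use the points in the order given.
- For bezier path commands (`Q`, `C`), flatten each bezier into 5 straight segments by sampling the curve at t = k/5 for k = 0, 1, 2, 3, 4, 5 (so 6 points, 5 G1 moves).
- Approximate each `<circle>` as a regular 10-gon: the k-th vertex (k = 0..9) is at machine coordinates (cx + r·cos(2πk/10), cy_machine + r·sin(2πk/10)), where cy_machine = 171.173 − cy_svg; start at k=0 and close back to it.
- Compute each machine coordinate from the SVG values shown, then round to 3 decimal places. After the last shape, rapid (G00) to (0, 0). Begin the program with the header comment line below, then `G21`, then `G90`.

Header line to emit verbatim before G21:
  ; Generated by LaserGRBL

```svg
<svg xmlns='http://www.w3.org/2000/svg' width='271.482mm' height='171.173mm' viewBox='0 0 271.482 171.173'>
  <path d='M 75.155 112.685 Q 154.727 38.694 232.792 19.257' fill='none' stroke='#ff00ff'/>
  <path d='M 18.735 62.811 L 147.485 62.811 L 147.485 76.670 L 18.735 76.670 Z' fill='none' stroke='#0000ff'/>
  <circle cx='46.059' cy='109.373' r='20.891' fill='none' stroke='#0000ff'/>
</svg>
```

; Generated by LaserGRBL
G21
G90
G00 X75.155 Y58.488
M3 S870
G1 X106.924 Y85.902 F737
G1 X138.571 Y108.952
G1 X170.099 Y127.638
G1 X201.506 Y141.959
G1 X232.792 Y151.916
M5
G00 X18.735 Y108.362
M3 S551
G1 X147.485 Y108.362 F2134
G1 X147.485 Y94.503
G1 X18.735 Y94.503
G1 X18.735 Y108.362
M5
G00 X66.950 Y61.800
M3 S551
G1 X62.960 Y74.079 F2134
G1 X52.515 Y81.669
G1 X39.603 Y81.669
G1 X29.158 Y74.079
G1 X25.168 Y61.800
G1 X29.158 Y49.521
G1 X39.603 Y41.931
G1 X52.515 Y41.931
G1 X62.960 Y49.521
G1 X66.950 Y61.800
M5
G00 X0.000 Y0.000

Since the viewBox matches the mm dimensions, user units are millimetres directly. The only transform is the Y-flip y_m = 171.173 − y_svg.

Shape 1 is a quadratic bezier drawn with `<path>`. Its stroke #ff00ff means cut at S870, F737. After flipping Y the toolpath is (75.155,58.488) → (106.924,85.902) → (138.571,108.952) → (170.099,127.638) → (201.506,141.959) → (232.792,151.916).

Shape 2 is a rectangle drawn with `<path>`. Its stroke #0000ff means score at S551, F2134. After flipping Y the toolpath is (18.735,108.362) → (147.485,108.362) → (147.485,94.503) → (18.735,94.503) → (18.735,108.362), returning to the start.

Shape 3 is a circle drawn with `<circle>`. Its stroke #0000ff means score at S551, F2134. After flipping Y the toolpath is (66.950,61.800) → (62.960,74.079) → (52.515,81.669) → (39.603,81.669) → (29.158,74.079) → (25.168,61.800) → (29.158,49.521) → (39.603,41.931) → (52.515,41.931) → (62.960,49.521) → (66.950,61.800), returning to the start.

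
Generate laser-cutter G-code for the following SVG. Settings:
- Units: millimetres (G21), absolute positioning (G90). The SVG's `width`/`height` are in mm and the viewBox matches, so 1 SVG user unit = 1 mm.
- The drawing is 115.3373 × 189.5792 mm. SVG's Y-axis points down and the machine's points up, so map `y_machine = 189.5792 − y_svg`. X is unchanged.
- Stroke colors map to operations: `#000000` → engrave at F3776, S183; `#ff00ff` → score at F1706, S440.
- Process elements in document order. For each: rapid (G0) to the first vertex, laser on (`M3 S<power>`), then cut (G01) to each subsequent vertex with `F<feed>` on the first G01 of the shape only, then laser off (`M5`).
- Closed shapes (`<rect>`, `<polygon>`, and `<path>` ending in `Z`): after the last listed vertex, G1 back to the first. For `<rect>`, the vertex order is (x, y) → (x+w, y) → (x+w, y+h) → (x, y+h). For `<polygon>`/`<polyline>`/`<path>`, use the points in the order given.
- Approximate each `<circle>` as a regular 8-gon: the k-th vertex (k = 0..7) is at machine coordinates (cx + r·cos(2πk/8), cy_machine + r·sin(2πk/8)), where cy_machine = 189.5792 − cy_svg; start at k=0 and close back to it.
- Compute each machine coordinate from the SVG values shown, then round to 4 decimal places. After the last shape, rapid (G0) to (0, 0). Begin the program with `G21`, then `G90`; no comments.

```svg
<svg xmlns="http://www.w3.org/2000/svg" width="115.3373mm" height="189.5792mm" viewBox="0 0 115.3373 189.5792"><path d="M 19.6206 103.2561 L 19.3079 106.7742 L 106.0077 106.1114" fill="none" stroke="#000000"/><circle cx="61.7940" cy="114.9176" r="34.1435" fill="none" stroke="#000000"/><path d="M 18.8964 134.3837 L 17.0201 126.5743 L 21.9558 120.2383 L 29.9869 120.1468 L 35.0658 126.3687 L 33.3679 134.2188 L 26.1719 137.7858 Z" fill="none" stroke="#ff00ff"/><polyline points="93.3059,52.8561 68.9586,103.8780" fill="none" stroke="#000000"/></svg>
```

Since the viewBox matches the mm dimensions, user units are millimetres directly. The only transform is the Y-flip y_m = 189.5792 − y_svg.

Shape 1 is a open polyline drawn with `<path>`. Its stroke #000000 means engrave at S183, F3776. After flipping Y the toolpath is (19.6206,86.3231) → (19.3079,82.8050) → (106.0077,83.4678).

Shape 2 is a circle drawn with `<circle>`. Its stroke #000000 means engrave at S183, F3776. After flipping Y the toolpath is (95.9375,74.6616) → (85.9371,98.8047) → (61.7940,108.8051) → (37.6509,98.8047) → (27.6505,74.6616) → (37.6509,50.5185) → (61.7940,40.5181) → (85.9371,50.5185) → (95.9375,74.6616), returning to the start.

Shape 3 is a regular polygon drawn with `<path>`. Its stroke #ff00ff means score at S440, F1706. After flipping Y the toolpath is (18.8964,55.1955) → (17.0201,63.0049) → (21.9558,69.3409) → (29.9869,69.4324) → (35.0658,63.2105) → (33.3679,55.3604) → (26.1719,51.7934) → (18.8964,55.1955), returning to the start.

Shape 4 is a line segment drawn with `<polyline>`. Its stroke #000000 means engrave at S183, F3776. After flipping Y the toolpath is (93.3059,136.7231) → (68.9586,85.7012).

G21
G90
G0 X19.6206 Y86.3231
M3 S183
G01 X19.3079 Y82.8050 F3776
G01 X106.0077 Y83.4678
M5
G0 X95.9375 Y74.6616
M3 S183
G01 X85.9371 Y98.8047 F3776
G01 X61.7940 Y108.8051
G01 X37.6509 Y98.8047
G01 X27.6505 Y74.6616
G01 X37.6509 Y50.5185
G01 X61.7940 Y40.5181
G01 X85.9371 Y50.5185
G01 X95.9375 Y74.6616
M5
G0 X18.8964 Y55.1955
M3 S440
G01 X17.0201 Y63.0049 F1706
G01 X21.9558 Y69.3409
G01 X29.9869 Y69.4324
G01 X35.0658 Y63.2105
G01 X33.3679 Y55.3604
G01 X26.1719 Y51.7934
G01 X18.8964 Y55.1955
M5
G0 X93.3059 Y136.7231
M3 S183
G01 X68.9586 Y85.7012 F3776
M5
G0 X0.0000 Y0.0000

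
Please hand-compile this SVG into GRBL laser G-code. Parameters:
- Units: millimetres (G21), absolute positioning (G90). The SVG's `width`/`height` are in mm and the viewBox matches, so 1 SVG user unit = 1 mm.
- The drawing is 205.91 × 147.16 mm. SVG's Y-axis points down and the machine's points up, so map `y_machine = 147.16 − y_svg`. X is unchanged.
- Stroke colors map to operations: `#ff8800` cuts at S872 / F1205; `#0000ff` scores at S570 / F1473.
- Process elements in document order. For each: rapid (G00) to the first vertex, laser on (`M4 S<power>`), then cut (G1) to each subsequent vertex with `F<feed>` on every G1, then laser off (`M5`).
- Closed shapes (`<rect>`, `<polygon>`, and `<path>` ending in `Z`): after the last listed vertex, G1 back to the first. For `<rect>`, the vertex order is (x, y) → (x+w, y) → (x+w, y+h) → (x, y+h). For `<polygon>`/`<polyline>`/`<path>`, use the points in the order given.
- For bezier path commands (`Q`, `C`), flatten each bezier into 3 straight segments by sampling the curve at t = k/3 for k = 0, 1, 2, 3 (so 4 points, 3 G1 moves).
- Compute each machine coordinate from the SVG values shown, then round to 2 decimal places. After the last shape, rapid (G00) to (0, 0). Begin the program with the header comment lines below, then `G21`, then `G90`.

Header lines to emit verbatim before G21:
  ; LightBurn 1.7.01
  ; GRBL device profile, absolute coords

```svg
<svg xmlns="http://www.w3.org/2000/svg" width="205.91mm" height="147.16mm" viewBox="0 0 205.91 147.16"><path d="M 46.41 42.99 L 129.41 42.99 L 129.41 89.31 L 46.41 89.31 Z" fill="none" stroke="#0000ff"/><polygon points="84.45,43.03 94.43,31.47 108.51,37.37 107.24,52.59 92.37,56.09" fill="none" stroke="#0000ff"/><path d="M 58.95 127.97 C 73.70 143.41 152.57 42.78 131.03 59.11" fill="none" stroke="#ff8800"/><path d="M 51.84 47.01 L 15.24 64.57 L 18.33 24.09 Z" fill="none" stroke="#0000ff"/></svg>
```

; LightBurn 1.7.01
; GRBL device profile, absolute coords
G21
G90
G00 X46.41 Y104.17
M4 S570
G1 X129.41 Y104.17 F1473
G1 X129.41 Y57.85 F1473
G1 X46.41 Y57.85 F1473
G1 X46.41 Y104.17 F1473
M5
G00 X84.45 Y104.13
M4 S570
G1 X94.43 Y115.69 F1473
G1 X108.51 Y109.79 F1473
G1 X107.24 Y94.57 F1473
G1 X92.37 Y91.07 F1473
G1 X84.45 Y104.13 F1473
M5
G00 X58.95 Y19.19
M4 S872
G1 X88.98 Y33.81 F1205
G1 X125.19 Y74.02 F1205
G1 X131.03 Y88.05 F1205
M5
G00 X51.84 Y100.15
M4 S570
G1 X15.24 Y82.59 F1473
G1 X18.33 Y123.07 F1473
G1 X51.84 Y100.15 F1473
M5
G00 X0.00 Y0.00

1 u = 1 mm; y_m = 147.16 − y.

[1] `<path>` rectangle, #0000ff→score S570 F1473: (46.41,104.17) → (129.41,104.17) → (129.41,57.85) → (46.41,57.85) → (46.41,104.17) (closed)

[2] `<polygon>` regular polygon, #0000ff→score S570 F1473: (84.45,104.13) → (94.43,115.69) → (108.51,109.79) → (107.24,94.57) → (92.37,91.07) → (84.45,104.13) (closed)

[3] `<path>` cubic bezier, #ff8800→cut S872 F1205: (58.95,19.19) → (88.98,33.81) → (125.19,74.02) → (131.03,88.05)

[4] `<path>` regular polygon, #0000ff→score S570 F1473: (51.84,100.15) → (15.24,82.59) → (18.33,123.07) → (51.84,100.15) (closed)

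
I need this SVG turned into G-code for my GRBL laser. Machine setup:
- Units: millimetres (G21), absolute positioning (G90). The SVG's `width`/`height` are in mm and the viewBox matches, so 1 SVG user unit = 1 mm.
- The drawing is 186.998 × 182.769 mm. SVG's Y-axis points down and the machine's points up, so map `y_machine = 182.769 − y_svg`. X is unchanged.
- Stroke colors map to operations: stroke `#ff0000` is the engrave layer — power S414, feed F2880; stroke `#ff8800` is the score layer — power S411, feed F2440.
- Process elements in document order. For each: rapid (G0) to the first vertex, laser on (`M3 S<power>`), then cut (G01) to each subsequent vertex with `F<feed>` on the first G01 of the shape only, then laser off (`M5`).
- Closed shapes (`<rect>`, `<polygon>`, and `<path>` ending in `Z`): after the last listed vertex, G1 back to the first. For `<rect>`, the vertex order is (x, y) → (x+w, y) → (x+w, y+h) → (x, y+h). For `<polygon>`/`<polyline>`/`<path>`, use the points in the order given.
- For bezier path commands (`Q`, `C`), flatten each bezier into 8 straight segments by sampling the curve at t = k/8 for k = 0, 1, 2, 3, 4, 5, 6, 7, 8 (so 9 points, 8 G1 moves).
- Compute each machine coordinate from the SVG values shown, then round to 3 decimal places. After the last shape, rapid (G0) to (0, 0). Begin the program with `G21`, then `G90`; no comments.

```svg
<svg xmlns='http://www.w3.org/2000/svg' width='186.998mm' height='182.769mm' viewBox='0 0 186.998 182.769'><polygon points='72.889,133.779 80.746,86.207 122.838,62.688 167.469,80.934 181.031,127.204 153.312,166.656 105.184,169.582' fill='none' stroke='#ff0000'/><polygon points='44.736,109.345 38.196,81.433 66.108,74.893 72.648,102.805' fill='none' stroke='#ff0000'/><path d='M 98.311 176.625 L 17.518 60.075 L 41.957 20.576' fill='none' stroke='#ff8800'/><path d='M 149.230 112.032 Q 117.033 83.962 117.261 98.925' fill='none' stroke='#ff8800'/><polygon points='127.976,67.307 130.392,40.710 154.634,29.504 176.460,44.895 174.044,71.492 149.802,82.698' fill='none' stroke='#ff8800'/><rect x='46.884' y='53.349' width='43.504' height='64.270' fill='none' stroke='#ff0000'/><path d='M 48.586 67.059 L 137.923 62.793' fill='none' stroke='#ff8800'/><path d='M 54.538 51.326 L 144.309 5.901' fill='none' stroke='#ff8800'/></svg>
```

viewBox `0 0 186.998 182.769` with mm width/height → 1 unit = 1 mm. Flip: y_m = 182.769 − y_svg.

**Shape 1** — `<polygon>` regular polygon, stroke `#ff0000` → engrave (S414, F2880). Machine vertices: (72.889,48.990) → (80.746,96.562) → (122.838,120.081) → (167.469,101.835) → (181.031,55.565) → (153.312,16.113) → (105.184,13.187) → (72.889,48.990). Closed: final G1 returns to the first vertex.

**Shape 2** — `<polygon>` regular polygon, stroke `#ff0000` → engrave (S414, F2880). Machine vertices: (44.736,73.424) → (38.196,101.336) → (66.108,107.876) → (72.648,79.964) → (44.736,73.424). Closed: final G1 returns to the first vertex.

**Shape 3** — `<path>` open polyline, stroke `#ff8800` → score (S411, F2440). Machine vertices: (98.311,6.144) → (17.518,122.694) → (41.957,162.193). Open path.

**Shape 4** — `<path>` quadratic bezier, stroke `#ff8800` → score (S411, F2440). Control points (SVG): P0=(149.230,112.032), P1=(117.033,83.962), P2=(117.261,98.925); sampled at t=k/8. Machine vertices: (149.230,70.737) → (141.687,77.082) → (135.158,82.082) → (129.642,85.738) → (125.139,88.049) → (121.650,89.015) → (119.174,88.636) → (117.711,86.912) → (117.261,83.844). Open path.

**Shape 5** — `<polygon>` regular polygon, stroke `#ff8800` → score (S411, F2440). Machine vertices: (127.976,115.462) → (130.392,142.059) → (154.634,153.265) → (176.460,137.874) → (174.044,111.277) → (149.802,100.071) → (127.976,115.462). Closed: final G1 returns to the first vertex.

**Shape 6** — `<rect>` rectangle, stroke `#ff0000` → engrave (S414, F2880). Machine vertices: (46.884,129.420) → (90.388,129.420) → (90.388,65.150) → (46.884,65.150) → (46.884,129.420). Closed: final G1 returns to the first vertex.

**Shape 7** — `<path>` line segment, stroke `#ff8800` → score (S411, F2440). Machine vertices: (48.586,115.710) → (137.923,119.976). Open path.

**Shape 8** — `<path>` line segment, stroke `#ff8800` → score (S411, F2440). Machine vertices: (54.538,131.443) → (144.309,176.868). Open path.

G21
G90
G0 X72.889 Y48.990
M3 S414
G01 X80.746 Y96.562 F2880
G01 X122.838 Y120.081
G01 X167.469 Y101.835
G01 X181.031 Y55.565
G01 X153.312 Y16.113
G01 X105.184 Y13.187
G01 X72.889 Y48.990
M5
G0 X44.736 Y73.424
M3 S414
G01 X38.196 Y101.336 F2880
G01 X66.108 Y107.876
G01 X72.648 Y79.964
G01 X44.736 Y73.424
M5
G0 X98.311 Y6.144
M3 S411
G01 X17.518 Y122.694 F2440
G01 X41.957 Y162.193
M5
G0 X149.230 Y70.737
M3 S411
G01 X141.687 Y77.082 F2440
G01 X135.158 Y82.082
G01 X129.642 Y85.738
G01 X125.139 Y88.049
G01 X121.650 Y89.015
G01 X119.174 Y88.636
G01 X117.711 Y86.912
G01 X117.261 Y83.844
M5
G0 X127.976 Y115.462
M3 S411
G01 X130.392 Y142.059 F2440
G01 X154.634 Y153.265
G01 X176.460 Y137.874
G01 X174.044 Y111.277
G01 X149.802 Y100.071
G01 X127.976 Y115.462
M5
G0 X46.884 Y129.420
M3 S414
G01 X90.388 Y129.420 F2880
G01 X90.388 Y65.150
G01 X46.884 Y65.150
G01 X46.884 Y129.420
M5
G0 X48.586 Y115.710
M3 S411
G01 X137.923 Y119.976 F2440
M5
G0 X54.538 Y131.443
M3 S411
G01 X144.309 Y176.868 F2440
M5
G0 X0.000 Y0.000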